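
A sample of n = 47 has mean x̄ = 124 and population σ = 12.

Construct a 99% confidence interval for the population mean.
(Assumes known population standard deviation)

Answer: (119.4910, 128.5090)

Derivation:
Confidence level: 99%, α = 0.01
z_0.005 = 2.576
SE = σ/√n = 12/√47 = 1.7504
Margin of error = 2.576 × 1.7504 = 4.5090
CI: x̄ ± margin = 124 ± 4.5090
CI: (119.4910, 128.5090)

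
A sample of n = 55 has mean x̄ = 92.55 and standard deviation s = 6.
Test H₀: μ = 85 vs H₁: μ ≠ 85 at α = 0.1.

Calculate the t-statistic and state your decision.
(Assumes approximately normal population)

Answer: t = 9.3325, reject H₀

Derivation:
df = n - 1 = 54
SE = s/√n = 6/√55 = 0.8090
t = (x̄ - μ₀)/SE = (92.55 - 85)/0.8090 = 9.3325
Critical value: t_{0.05,54} = ±1.674
p-value < 0.0001
Decision: reject H₀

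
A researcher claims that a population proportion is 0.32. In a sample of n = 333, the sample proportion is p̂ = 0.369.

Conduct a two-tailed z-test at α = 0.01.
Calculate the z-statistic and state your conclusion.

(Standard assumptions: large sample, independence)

Answer: z = 1.9168, fail to reject H₀

Derivation:
H₀: p = 0.32, H₁: p ≠ 0.32
Standard error: SE = √(p₀(1-p₀)/n) = √(0.32×0.68/333) = 0.025563
z-statistic: z = (p̂ - p₀)/SE = (0.369 - 0.32)/0.025563 = 1.9168
Critical value: z_0.005 = ±2.576
p-value = 0.0553
Decision: fail to reject H₀ at α = 0.01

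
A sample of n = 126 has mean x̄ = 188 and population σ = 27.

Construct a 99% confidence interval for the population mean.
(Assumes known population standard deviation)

Confidence level: 99%, α = 0.01
z_0.005 = 2.576
SE = σ/√n = 27/√126 = 2.4054
Margin of error = 2.576 × 2.4054 = 6.1963
CI: x̄ ± margin = 188 ± 6.1963
CI: (181.8037, 194.1963)

Answer: (181.8037, 194.1963)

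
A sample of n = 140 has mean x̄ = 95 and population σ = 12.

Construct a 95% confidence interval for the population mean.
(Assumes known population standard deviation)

Answer: (93.0122, 96.9878)

Derivation:
Confidence level: 95%, α = 0.05
z_0.025 = 1.960
SE = σ/√n = 12/√140 = 1.0142
Margin of error = 1.960 × 1.0142 = 1.9878
CI: x̄ ± margin = 95 ± 1.9878
CI: (93.0122, 96.9878)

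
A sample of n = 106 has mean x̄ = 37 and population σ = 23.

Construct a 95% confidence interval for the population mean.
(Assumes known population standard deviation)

Confidence level: 95%, α = 0.05
z_0.025 = 1.960
SE = σ/√n = 23/√106 = 2.2340
Margin of error = 1.960 × 2.2340 = 4.3786
CI: x̄ ± margin = 37 ± 4.3786
CI: (32.6214, 41.3786)

Answer: (32.6214, 41.3786)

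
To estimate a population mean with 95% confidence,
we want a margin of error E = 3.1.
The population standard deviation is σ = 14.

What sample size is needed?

z_0.025 = 1.960
n = (z×σ/E)² = (1.960×14/3.1)²
n = 78.3511
Round up: n = 79

Answer: n = 79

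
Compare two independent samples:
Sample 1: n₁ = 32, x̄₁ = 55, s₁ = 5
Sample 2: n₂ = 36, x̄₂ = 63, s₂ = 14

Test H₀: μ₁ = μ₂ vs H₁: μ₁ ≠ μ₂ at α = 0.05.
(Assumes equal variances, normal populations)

Pooled variance: s²_p = [31×5² + 35×14²]/(66) = 115.6818
s_p = 10.7555
SE = s_p×√(1/n₁ + 1/n₂) = 10.7555×√(1/32 + 1/36) = 2.6131
t = (x̄₁ - x̄₂)/SE = (55 - 63)/2.6131 = -3.0615
df = 66, t-critical = ±1.997
Decision: reject H₀

Answer: t = -3.0615, reject H₀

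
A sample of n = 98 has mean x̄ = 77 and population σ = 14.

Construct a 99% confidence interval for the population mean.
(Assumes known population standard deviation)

Answer: (73.3570, 80.6430)

Derivation:
Confidence level: 99%, α = 0.01
z_0.005 = 2.576
SE = σ/√n = 14/√98 = 1.4142
Margin of error = 2.576 × 1.4142 = 3.6430
CI: x̄ ± margin = 77 ± 3.6430
CI: (73.3570, 80.6430)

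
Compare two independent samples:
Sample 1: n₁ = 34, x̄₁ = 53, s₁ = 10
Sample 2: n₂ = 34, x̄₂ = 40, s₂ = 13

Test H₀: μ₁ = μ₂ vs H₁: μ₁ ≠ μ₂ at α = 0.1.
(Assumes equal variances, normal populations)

Pooled variance: s²_p = [33×10² + 33×13²]/(66) = 134.5000
s_p = 11.5974
SE = s_p×√(1/n₁ + 1/n₂) = 11.5974×√(1/34 + 1/34) = 2.8128
t = (x̄₁ - x̄₂)/SE = (53 - 40)/2.8128 = 4.6217
df = 66, t-critical = ±1.668
Decision: reject H₀

Answer: t = 4.6217, reject H₀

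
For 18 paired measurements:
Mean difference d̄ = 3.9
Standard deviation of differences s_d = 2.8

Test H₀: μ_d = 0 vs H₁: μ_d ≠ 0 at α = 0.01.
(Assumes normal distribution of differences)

df = n - 1 = 17
SE = s_d/√n = 2.8/√18 = 0.6600
t = d̄/SE = 3.9/0.6600 = 5.9091
Critical value: t_{0.005,17} = ±2.898
p-value < 0.0001
Decision: reject H₀

Answer: t = 5.9091, reject H₀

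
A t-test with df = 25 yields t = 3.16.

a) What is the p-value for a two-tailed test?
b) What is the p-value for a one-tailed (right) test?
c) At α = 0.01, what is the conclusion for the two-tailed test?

Using t-distribution with df = 25:
a) Two-tailed: p = 2×P(T > 3.16) = 0.0041
b) One-tailed: p = P(T > 3.16) = 0.0020
c) 0.0041 < 0.01, reject H₀

Answer: a) 0.0041, b) 0.0020, c) reject H₀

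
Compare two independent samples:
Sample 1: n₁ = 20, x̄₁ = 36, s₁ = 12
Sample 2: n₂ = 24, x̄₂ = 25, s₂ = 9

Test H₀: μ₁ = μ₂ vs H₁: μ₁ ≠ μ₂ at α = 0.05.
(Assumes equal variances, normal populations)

Answer: t = 3.4720, reject H₀

Derivation:
Pooled variance: s²_p = [19×12² + 23×9²]/(42) = 109.5000
s_p = 10.4642
SE = s_p×√(1/n₁ + 1/n₂) = 10.4642×√(1/20 + 1/24) = 3.1682
t = (x̄₁ - x̄₂)/SE = (36 - 25)/3.1682 = 3.4720
df = 42, t-critical = ±2.018
Decision: reject H₀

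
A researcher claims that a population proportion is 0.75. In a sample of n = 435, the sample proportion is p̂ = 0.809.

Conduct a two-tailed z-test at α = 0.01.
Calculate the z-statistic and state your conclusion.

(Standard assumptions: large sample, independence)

H₀: p = 0.75, H₁: p ≠ 0.75
Standard error: SE = √(p₀(1-p₀)/n) = √(0.75×0.25/435) = 0.020761
z-statistic: z = (p̂ - p₀)/SE = (0.809 - 0.75)/0.020761 = 2.8419
Critical value: z_0.005 = ±2.576
p-value = 0.0045
Decision: reject H₀ at α = 0.01

Answer: z = 2.8419, reject H₀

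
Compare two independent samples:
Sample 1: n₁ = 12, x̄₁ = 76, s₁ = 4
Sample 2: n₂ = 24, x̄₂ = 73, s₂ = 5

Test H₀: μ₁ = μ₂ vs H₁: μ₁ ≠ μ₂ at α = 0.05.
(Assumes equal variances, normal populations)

Pooled variance: s²_p = [11×4² + 23×5²]/(34) = 22.0882
s_p = 4.6998
SE = s_p×√(1/n₁ + 1/n₂) = 4.6998×√(1/12 + 1/24) = 1.6616
t = (x̄₁ - x̄₂)/SE = (76 - 73)/1.6616 = 1.8055
df = 34, t-critical = ±2.032
Decision: fail to reject H₀

Answer: t = 1.8055, fail to reject H₀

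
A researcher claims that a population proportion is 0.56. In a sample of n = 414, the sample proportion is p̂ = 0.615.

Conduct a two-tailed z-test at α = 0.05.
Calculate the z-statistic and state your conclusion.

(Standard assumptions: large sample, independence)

Answer: z = 2.2545, reject H₀

Derivation:
H₀: p = 0.56, H₁: p ≠ 0.56
Standard error: SE = √(p₀(1-p₀)/n) = √(0.56×0.44/414) = 0.024396
z-statistic: z = (p̂ - p₀)/SE = (0.615 - 0.56)/0.024396 = 2.2545
Critical value: z_0.025 = ±1.960
p-value = 0.0242
Decision: reject H₀ at α = 0.05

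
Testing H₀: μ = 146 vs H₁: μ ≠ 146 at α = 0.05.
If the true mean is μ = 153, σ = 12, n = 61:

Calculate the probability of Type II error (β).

Answer: β ≈ 0.0047

Derivation:
SE = σ/√n = 12/√61 = 1.5364
Critical values: μ₀ ± z_0.025×SE = 146 ± 1.960×1.5364
Acceptance region: (142.9887, 149.0113)
Under H₁ (μ = 153): z_high = (149.0113 - 153)/1.5364 = -2.5961, z_low = (142.9887 - 153)/1.5364 = -6.5161
β = P(not reject | H₁) = Φ(-2.5961) - Φ(-6.5161) ≈ 0.0047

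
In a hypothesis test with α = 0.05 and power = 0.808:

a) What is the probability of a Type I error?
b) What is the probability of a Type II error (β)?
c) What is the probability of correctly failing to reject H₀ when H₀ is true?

a) Type I error probability = α = 0.05
b) Power = P(reject H₀ | H₁ true) = 1 - β = 0.808, so Type II error probability = β = 1 - Power = 0.192
c) P(fail to reject H₀ | H₀ true) = 1 - α = 0.95

Answer: a) 0.05, b) 0.192, c) 0.95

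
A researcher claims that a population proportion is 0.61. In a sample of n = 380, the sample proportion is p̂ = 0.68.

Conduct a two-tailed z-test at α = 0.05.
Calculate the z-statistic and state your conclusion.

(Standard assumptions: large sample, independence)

Answer: z = 2.7976, reject H₀

Derivation:
H₀: p = 0.61, H₁: p ≠ 0.61
Standard error: SE = √(p₀(1-p₀)/n) = √(0.61×0.39/380) = 0.025021
z-statistic: z = (p̂ - p₀)/SE = (0.68 - 0.61)/0.025021 = 2.7976
Critical value: z_0.025 = ±1.960
p-value = 0.0051
Decision: reject H₀ at α = 0.05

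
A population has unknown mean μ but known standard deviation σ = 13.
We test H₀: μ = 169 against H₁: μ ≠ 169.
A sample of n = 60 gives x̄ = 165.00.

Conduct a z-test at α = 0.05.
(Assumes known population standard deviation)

Answer: z = -2.3834, reject H₀

Derivation:
Standard error: SE = σ/√n = 13/√60 = 1.6783
z-statistic: z = (x̄ - μ₀)/SE = (165.00 - 169)/1.6783 = -2.3834
Critical value: ±1.960
p-value = 0.0172
Decision: reject H₀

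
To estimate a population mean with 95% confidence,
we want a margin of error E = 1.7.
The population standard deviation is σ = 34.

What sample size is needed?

Answer: n = 1537

Derivation:
z_0.025 = 1.960
n = (z×σ/E)² = (1.960×34/1.7)²
n = 1536.6400
Round up: n = 1537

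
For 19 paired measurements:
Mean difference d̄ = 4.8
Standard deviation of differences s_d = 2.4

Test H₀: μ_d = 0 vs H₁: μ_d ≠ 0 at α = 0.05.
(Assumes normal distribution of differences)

Answer: t = 8.7178, reject H₀

Derivation:
df = n - 1 = 18
SE = s_d/√n = 2.4/√19 = 0.5506
t = d̄/SE = 4.8/0.5506 = 8.7178
Critical value: t_{0.025,18} = ±2.101
p-value < 0.0001
Decision: reject H₀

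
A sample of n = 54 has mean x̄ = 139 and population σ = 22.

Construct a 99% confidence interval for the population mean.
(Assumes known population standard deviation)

Confidence level: 99%, α = 0.01
z_0.005 = 2.576
SE = σ/√n = 22/√54 = 2.9938
Margin of error = 2.576 × 2.9938 = 7.7120
CI: x̄ ± margin = 139 ± 7.7120
CI: (131.2880, 146.7120)

Answer: (131.2880, 146.7120)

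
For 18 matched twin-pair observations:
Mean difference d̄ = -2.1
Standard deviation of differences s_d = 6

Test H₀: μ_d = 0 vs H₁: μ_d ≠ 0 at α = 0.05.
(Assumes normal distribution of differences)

df = n - 1 = 17
SE = s_d/√n = 6/√18 = 1.4142
t = d̄/SE = -2.1/1.4142 = -1.4849
Critical value: t_{0.025,17} = ±2.110
p-value ≈ 0.1559
Decision: fail to reject H₀

Answer: t = -1.4849, fail to reject H₀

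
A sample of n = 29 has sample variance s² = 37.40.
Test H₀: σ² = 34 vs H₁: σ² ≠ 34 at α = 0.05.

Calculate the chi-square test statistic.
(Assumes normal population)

df = n - 1 = 28
χ² = (n-1)s²/σ₀² = 28×37.40/34 = 30.8000
Critical values: χ²_{0.975,28} = 15.308, χ²_{0.025,28} = 44.461
Rejection region: χ² < 15.308 or χ² > 44.461
Decision: fail to reject H₀

Answer: χ² = 30.8000, fail to reject H₀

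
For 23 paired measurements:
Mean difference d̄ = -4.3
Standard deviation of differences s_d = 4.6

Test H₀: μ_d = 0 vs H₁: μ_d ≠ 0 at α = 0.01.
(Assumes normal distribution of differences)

df = n - 1 = 22
SE = s_d/√n = 4.6/√23 = 0.9592
t = d̄/SE = -4.3/0.9592 = -4.4829
Critical value: t_{0.005,22} = ±2.819
p-value ≈ 0.0002
Decision: reject H₀

Answer: t = -4.4829, reject H₀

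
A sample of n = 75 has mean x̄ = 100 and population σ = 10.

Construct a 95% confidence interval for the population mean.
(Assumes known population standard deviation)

Confidence level: 95%, α = 0.05
z_0.025 = 1.960
SE = σ/√n = 10/√75 = 1.1547
Margin of error = 1.960 × 1.1547 = 2.2632
CI: x̄ ± margin = 100 ± 2.2632
CI: (97.7368, 102.2632)

Answer: (97.7368, 102.2632)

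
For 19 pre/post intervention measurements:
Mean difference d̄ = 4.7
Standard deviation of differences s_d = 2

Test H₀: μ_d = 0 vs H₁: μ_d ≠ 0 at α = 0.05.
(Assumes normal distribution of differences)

df = n - 1 = 18
SE = s_d/√n = 2/√19 = 0.4588
t = d̄/SE = 4.7/0.4588 = 10.2441
Critical value: t_{0.025,18} = ±2.101
p-value < 0.0001
Decision: reject H₀

Answer: t = 10.2441, reject H₀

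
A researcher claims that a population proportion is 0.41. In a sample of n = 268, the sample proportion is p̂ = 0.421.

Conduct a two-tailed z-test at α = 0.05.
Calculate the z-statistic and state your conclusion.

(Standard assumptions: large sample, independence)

H₀: p = 0.41, H₁: p ≠ 0.41
Standard error: SE = √(p₀(1-p₀)/n) = √(0.41×0.59/268) = 0.030044
z-statistic: z = (p̂ - p₀)/SE = (0.421 - 0.41)/0.030044 = 0.3661
Critical value: z_0.025 = ±1.960
p-value = 0.7143
Decision: fail to reject H₀ at α = 0.05

Answer: z = 0.3661, fail to reject H₀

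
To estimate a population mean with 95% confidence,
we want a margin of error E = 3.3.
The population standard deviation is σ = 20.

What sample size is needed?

z_0.025 = 1.960
n = (z×σ/E)² = (1.960×20/3.3)²
n = 141.1056
Round up: n = 142

Answer: n = 142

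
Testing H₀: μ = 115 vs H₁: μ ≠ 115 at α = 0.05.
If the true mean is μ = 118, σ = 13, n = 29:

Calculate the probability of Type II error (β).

Answer: β ≈ 0.7627

Derivation:
SE = σ/√n = 13/√29 = 2.4140
Critical values: μ₀ ± z_0.025×SE = 115 ± 1.960×2.4140
Acceptance region: (110.2686, 119.7314)
Under H₁ (μ = 118): z_high = (119.7314 - 118)/2.4140 = 0.7172, z_low = (110.2686 - 118)/2.4140 = -3.2027
β = P(not reject | H₁) = Φ(0.7172) - Φ(-3.2027) ≈ 0.7627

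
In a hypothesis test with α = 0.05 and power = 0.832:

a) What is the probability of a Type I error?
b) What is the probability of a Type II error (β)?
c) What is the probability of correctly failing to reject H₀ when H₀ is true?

a) Type I error probability = α = 0.05
b) Power = P(reject H₀ | H₁ true) = 1 - β = 0.832, so Type II error probability = β = 1 - Power = 0.168
c) P(fail to reject H₀ | H₀ true) = 1 - α = 0.95

Answer: a) 0.05, b) 0.168, c) 0.95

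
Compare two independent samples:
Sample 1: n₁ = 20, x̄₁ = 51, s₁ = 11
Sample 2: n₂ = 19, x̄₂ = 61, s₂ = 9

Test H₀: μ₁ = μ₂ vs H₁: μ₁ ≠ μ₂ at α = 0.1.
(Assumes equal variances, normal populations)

Pooled variance: s²_p = [19×11² + 18×9²]/(37) = 101.5405
s_p = 10.0767
SE = s_p×√(1/n₁ + 1/n₂) = 10.0767×√(1/20 + 1/19) = 3.2282
t = (x̄₁ - x̄₂)/SE = (51 - 61)/3.2282 = -3.0977
df = 37, t-critical = ±1.687
Decision: reject H₀

Answer: t = -3.0977, reject H₀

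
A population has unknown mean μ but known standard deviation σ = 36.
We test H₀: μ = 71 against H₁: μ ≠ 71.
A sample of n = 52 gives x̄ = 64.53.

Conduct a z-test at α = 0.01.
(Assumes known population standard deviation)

Standard error: SE = σ/√n = 36/√52 = 4.9923
z-statistic: z = (x̄ - μ₀)/SE = (64.53 - 71)/4.9923 = -1.2960
Critical value: ±2.576
p-value = 0.1950
Decision: fail to reject H₀

Answer: z = -1.2960, fail to reject H₀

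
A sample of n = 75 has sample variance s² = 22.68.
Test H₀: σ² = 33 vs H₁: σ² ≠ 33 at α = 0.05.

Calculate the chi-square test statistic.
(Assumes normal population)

df = n - 1 = 74
χ² = (n-1)s²/σ₀² = 74×22.68/33 = 50.8582
Critical values: χ²_{0.975,74} = 52.103, χ²_{0.025,74} = 99.678
Rejection region: χ² < 52.103 or χ² > 99.678
Decision: reject H₀

Answer: χ² = 50.8582, reject H₀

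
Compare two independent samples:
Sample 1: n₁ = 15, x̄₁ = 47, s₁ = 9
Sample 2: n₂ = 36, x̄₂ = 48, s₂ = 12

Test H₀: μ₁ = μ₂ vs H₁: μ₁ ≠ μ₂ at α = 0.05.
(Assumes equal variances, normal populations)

Answer: t = -0.2899, fail to reject H₀

Derivation:
Pooled variance: s²_p = [14×9² + 35×12²]/(49) = 126.0000
s_p = 11.2250
SE = s_p×√(1/n₁ + 1/n₂) = 11.2250×√(1/15 + 1/36) = 3.4496
t = (x̄₁ - x̄₂)/SE = (47 - 48)/3.4496 = -0.2899
df = 49, t-critical = ±2.010
Decision: fail to reject H₀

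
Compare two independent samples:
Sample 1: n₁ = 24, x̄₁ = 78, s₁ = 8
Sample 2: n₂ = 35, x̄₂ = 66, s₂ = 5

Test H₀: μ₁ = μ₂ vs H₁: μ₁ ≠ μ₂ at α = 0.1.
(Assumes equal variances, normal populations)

Answer: t = 7.0943, reject H₀

Derivation:
Pooled variance: s²_p = [23×8² + 34×5²]/(57) = 40.7368
s_p = 6.3825
SE = s_p×√(1/n₁ + 1/n₂) = 6.3825×√(1/24 + 1/35) = 1.6915
t = (x̄₁ - x̄₂)/SE = (78 - 66)/1.6915 = 7.0943
df = 57, t-critical = ±1.672
Decision: reject H₀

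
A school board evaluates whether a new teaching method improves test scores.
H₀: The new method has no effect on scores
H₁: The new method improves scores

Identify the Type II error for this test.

A Type I error (probability α) occurs when we reject a true H₀.
A Type II error (probability β) occurs when we fail to reject a false H₀.

Answer: Failing to adopt an effective teaching method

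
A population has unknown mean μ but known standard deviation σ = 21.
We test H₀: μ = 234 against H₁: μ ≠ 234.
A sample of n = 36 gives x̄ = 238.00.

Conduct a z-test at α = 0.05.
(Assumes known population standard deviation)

Answer: z = 1.1429, fail to reject H₀

Derivation:
Standard error: SE = σ/√n = 21/√36 = 3.5000
z-statistic: z = (x̄ - μ₀)/SE = (238.00 - 234)/3.5000 = 1.1429
Critical value: ±1.960
p-value = 0.2531
Decision: fail to reject H₀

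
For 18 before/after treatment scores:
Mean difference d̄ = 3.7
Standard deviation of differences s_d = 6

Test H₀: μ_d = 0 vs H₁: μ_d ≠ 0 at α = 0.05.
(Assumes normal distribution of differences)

Answer: t = 2.6163, reject H₀

Derivation:
df = n - 1 = 17
SE = s_d/√n = 6/√18 = 1.4142
t = d̄/SE = 3.7/1.4142 = 2.6163
Critical value: t_{0.025,17} = ±2.110
p-value ≈ 0.0181
Decision: reject H₀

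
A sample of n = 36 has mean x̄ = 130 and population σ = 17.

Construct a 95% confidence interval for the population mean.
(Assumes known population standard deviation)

Confidence level: 95%, α = 0.05
z_0.025 = 1.960
SE = σ/√n = 17/√36 = 2.8333
Margin of error = 1.960 × 2.8333 = 5.5533
CI: x̄ ± margin = 130 ± 5.5533
CI: (124.4467, 135.5533)

Answer: (124.4467, 135.5533)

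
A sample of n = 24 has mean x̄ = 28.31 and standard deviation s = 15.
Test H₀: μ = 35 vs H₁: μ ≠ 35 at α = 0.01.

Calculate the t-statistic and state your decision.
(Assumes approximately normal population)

df = n - 1 = 23
SE = s/√n = 15/√24 = 3.0619
t = (x̄ - μ₀)/SE = (28.31 - 35)/3.0619 = -2.1849
Critical value: t_{0.005,23} = ±2.807
p-value ≈ 0.0393
Decision: fail to reject H₀

Answer: t = -2.1849, fail to reject H₀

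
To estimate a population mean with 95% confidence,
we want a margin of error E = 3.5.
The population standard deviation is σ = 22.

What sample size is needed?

Answer: n = 152

Derivation:
z_0.025 = 1.960
n = (z×σ/E)² = (1.960×22/3.5)²
n = 151.7824
Round up: n = 152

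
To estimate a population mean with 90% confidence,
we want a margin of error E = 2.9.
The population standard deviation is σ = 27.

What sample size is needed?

Answer: n = 235

Derivation:
z_0.05 = 1.645
n = (z×σ/E)² = (1.645×27/2.9)²
n = 234.5651
Round up: n = 235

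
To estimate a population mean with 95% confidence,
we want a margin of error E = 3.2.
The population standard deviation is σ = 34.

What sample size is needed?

Answer: n = 434

Derivation:
z_0.025 = 1.960
n = (z×σ/E)² = (1.960×34/3.2)²
n = 433.6806
Round up: n = 434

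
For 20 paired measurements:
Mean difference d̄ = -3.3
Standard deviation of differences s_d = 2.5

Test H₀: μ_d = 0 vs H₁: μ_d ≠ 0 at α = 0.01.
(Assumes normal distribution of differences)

df = n - 1 = 19
SE = s_d/√n = 2.5/√20 = 0.5590
t = d̄/SE = -3.3/0.5590 = -5.9034
Critical value: t_{0.005,19} = ±2.861
p-value < 0.0001
Decision: reject H₀

Answer: t = -5.9034, reject H₀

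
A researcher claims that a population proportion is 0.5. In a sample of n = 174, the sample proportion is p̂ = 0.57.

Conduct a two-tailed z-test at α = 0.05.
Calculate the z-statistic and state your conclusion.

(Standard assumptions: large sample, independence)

Answer: z = 1.8467, fail to reject H₀

Derivation:
H₀: p = 0.5, H₁: p ≠ 0.5
Standard error: SE = √(p₀(1-p₀)/n) = √(0.5×0.5/174) = 0.037905
z-statistic: z = (p̂ - p₀)/SE = (0.57 - 0.5)/0.037905 = 1.8467
Critical value: z_0.025 = ±1.960
p-value = 0.0648
Decision: fail to reject H₀ at α = 0.05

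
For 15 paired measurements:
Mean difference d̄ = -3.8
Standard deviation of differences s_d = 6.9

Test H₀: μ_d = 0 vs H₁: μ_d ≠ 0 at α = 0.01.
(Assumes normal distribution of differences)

df = n - 1 = 14
SE = s_d/√n = 6.9/√15 = 1.7816
t = d̄/SE = -3.8/1.7816 = -2.1329
Critical value: t_{0.005,14} = ±2.977
p-value ≈ 0.0511
Decision: fail to reject H₀

Answer: t = -2.1329, fail to reject H₀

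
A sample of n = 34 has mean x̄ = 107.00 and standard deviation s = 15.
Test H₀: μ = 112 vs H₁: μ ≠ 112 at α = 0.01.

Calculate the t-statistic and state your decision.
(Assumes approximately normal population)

df = n - 1 = 33
SE = s/√n = 15/√34 = 2.5725
t = (x̄ - μ₀)/SE = (107.00 - 112)/2.5725 = -1.9436
Critical value: t_{0.005,33} = ±2.733
p-value ≈ 0.0605
Decision: fail to reject H₀

Answer: t = -1.9436, fail to reject H₀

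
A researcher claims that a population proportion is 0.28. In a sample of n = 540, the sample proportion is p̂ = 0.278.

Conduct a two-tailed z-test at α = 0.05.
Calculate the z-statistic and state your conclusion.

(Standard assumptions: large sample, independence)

H₀: p = 0.28, H₁: p ≠ 0.28
Standard error: SE = √(p₀(1-p₀)/n) = √(0.28×0.72/540) = 0.019322
z-statistic: z = (p̂ - p₀)/SE = (0.278 - 0.28)/0.019322 = -0.1035
Critical value: z_0.025 = ±1.960
p-value = 0.9176
Decision: fail to reject H₀ at α = 0.05

Answer: z = -0.1035, fail to reject H₀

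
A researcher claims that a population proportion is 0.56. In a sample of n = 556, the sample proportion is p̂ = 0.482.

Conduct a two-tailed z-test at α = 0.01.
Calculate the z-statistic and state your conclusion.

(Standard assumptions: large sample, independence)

Answer: z = -3.7053, reject H₀

Derivation:
H₀: p = 0.56, H₁: p ≠ 0.56
Standard error: SE = √(p₀(1-p₀)/n) = √(0.56×0.44/556) = 0.021051
z-statistic: z = (p̂ - p₀)/SE = (0.482 - 0.56)/0.021051 = -3.7053
Critical value: z_0.005 = ±2.576
p-value = 0.0002
Decision: reject H₀ at α = 0.01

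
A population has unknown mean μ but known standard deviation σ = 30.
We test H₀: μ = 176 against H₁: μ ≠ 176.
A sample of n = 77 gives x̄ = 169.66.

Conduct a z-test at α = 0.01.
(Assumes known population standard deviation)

Standard error: SE = σ/√n = 30/√77 = 3.4188
z-statistic: z = (x̄ - μ₀)/SE = (169.66 - 176)/3.4188 = -1.8545
Critical value: ±2.576
p-value = 0.0637
Decision: fail to reject H₀

Answer: z = -1.8545, fail to reject H₀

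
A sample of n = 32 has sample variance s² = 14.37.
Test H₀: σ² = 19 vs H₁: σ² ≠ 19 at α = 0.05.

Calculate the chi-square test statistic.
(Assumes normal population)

df = n - 1 = 31
χ² = (n-1)s²/σ₀² = 31×14.37/19 = 23.4458
Critical values: χ²_{0.975,31} = 17.539, χ²_{0.025,31} = 48.232
Rejection region: χ² < 17.539 or χ² > 48.232
Decision: fail to reject H₀

Answer: χ² = 23.4458, fail to reject H₀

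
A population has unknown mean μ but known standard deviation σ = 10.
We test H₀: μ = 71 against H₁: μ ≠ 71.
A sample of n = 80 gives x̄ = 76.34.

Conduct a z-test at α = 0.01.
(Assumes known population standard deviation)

Answer: z = 4.7764, reject H₀

Derivation:
Standard error: SE = σ/√n = 10/√80 = 1.1180
z-statistic: z = (x̄ - μ₀)/SE = (76.34 - 71)/1.1180 = 4.7764
Critical value: ±2.576
p-value < 0.0001
Decision: reject H₀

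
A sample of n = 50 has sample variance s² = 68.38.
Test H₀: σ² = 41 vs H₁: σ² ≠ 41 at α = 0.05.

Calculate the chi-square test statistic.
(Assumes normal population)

df = n - 1 = 49
χ² = (n-1)s²/σ₀² = 49×68.38/41 = 81.7224
Critical values: χ²_{0.975,49} = 31.555, χ²_{0.025,49} = 70.222
Rejection region: χ² < 31.555 or χ² > 70.222
Decision: reject H₀

Answer: χ² = 81.7224, reject H₀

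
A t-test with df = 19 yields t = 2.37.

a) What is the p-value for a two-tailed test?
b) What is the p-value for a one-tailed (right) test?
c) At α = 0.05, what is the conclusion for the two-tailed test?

Answer: a) 0.0285, b) 0.0143, c) reject H₀

Derivation:
Using t-distribution with df = 19:
a) Two-tailed: p = 2×P(T > 2.37) = 0.0285
b) One-tailed: p = P(T > 2.37) = 0.0143
c) 0.0285 < 0.05, reject H₀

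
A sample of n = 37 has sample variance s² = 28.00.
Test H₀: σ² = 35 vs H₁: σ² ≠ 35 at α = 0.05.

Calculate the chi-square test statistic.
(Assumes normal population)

df = n - 1 = 36
χ² = (n-1)s²/σ₀² = 36×28.00/35 = 28.8000
Critical values: χ²_{0.975,36} = 21.336, χ²_{0.025,36} = 54.437
Rejection region: χ² < 21.336 or χ² > 54.437
Decision: fail to reject H₀

Answer: χ² = 28.8000, fail to reject H₀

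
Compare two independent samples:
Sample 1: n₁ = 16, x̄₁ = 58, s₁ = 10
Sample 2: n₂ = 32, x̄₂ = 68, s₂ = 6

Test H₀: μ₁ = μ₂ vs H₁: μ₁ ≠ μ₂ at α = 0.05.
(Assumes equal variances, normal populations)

Pooled variance: s²_p = [15×10² + 31×6²]/(46) = 56.8696
s_p = 7.5412
SE = s_p×√(1/n₁ + 1/n₂) = 7.5412×√(1/16 + 1/32) = 2.3090
t = (x̄₁ - x̄₂)/SE = (58 - 68)/2.3090 = -4.3309
df = 46, t-critical = ±2.013
Decision: reject H₀

Answer: t = -4.3309, reject H₀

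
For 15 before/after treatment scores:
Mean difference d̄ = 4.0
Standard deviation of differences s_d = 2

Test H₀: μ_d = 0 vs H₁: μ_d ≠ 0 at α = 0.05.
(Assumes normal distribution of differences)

df = n - 1 = 14
SE = s_d/√n = 2/√15 = 0.5164
t = d̄/SE = 4.0/0.5164 = 7.7459
Critical value: t_{0.025,14} = ±2.145
p-value < 0.0001
Decision: reject H₀

Answer: t = 7.7459, reject H₀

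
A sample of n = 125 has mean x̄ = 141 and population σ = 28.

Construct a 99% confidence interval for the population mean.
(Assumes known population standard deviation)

Answer: (134.5487, 147.4513)

Derivation:
Confidence level: 99%, α = 0.01
z_0.005 = 2.576
SE = σ/√n = 28/√125 = 2.5044
Margin of error = 2.576 × 2.5044 = 6.4513
CI: x̄ ± margin = 141 ± 6.4513
CI: (134.5487, 147.4513)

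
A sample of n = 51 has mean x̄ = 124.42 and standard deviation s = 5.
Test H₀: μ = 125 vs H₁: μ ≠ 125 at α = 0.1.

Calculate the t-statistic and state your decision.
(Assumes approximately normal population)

df = n - 1 = 50
SE = s/√n = 5/√51 = 0.7001
t = (x̄ - μ₀)/SE = (124.42 - 125)/0.7001 = -0.8285
Critical value: t_{0.05,50} = ±1.676
p-value ≈ 0.4113
Decision: fail to reject H₀

Answer: t = -0.8285, fail to reject H₀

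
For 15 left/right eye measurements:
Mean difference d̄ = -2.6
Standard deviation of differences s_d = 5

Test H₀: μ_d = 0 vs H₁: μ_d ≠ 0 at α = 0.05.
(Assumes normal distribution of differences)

df = n - 1 = 14
SE = s_d/√n = 5/√15 = 1.2910
t = d̄/SE = -2.6/1.2910 = -2.0139
Critical value: t_{0.025,14} = ±2.145
p-value ≈ 0.0637
Decision: fail to reject H₀

Answer: t = -2.0139, fail to reject H₀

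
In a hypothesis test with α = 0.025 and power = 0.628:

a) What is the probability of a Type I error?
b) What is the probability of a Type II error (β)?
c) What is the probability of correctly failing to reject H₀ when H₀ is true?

a) Type I error probability = α = 0.025
b) Power = P(reject H₀ | H₁ true) = 1 - β = 0.628, so Type II error probability = β = 1 - Power = 0.372
c) P(fail to reject H₀ | H₀ true) = 1 - α = 0.975

Answer: a) 0.025, b) 0.372, c) 0.975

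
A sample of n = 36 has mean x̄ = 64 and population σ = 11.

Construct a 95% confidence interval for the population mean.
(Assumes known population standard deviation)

Answer: (60.4067, 67.5933)

Derivation:
Confidence level: 95%, α = 0.05
z_0.025 = 1.960
SE = σ/√n = 11/√36 = 1.8333
Margin of error = 1.960 × 1.8333 = 3.5933
CI: x̄ ± margin = 64 ± 3.5933
CI: (60.4067, 67.5933)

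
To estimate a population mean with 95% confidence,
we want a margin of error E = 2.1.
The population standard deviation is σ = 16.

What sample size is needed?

z_0.025 = 1.960
n = (z×σ/E)² = (1.960×16/2.1)²
n = 223.0044
Round up: n = 224

Answer: n = 224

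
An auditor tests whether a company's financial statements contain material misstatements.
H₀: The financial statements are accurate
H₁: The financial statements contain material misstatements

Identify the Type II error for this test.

A Type I error (probability α) occurs when we reject a true H₀.
A Type II error (probability β) occurs when we fail to reject a false H₀.

Answer: Failing to detect material misstatements that are actually present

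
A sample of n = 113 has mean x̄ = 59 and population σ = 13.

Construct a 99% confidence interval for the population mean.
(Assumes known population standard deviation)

Answer: (55.8498, 62.1502)

Derivation:
Confidence level: 99%, α = 0.01
z_0.005 = 2.576
SE = σ/√n = 13/√113 = 1.2229
Margin of error = 2.576 × 1.2229 = 3.1502
CI: x̄ ± margin = 59 ± 3.1502
CI: (55.8498, 62.1502)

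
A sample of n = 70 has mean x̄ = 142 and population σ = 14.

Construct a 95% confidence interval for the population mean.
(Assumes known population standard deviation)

Confidence level: 95%, α = 0.05
z_0.025 = 1.960
SE = σ/√n = 14/√70 = 1.6733
Margin of error = 1.960 × 1.6733 = 3.2797
CI: x̄ ± margin = 142 ± 3.2797
CI: (138.7203, 145.2797)

Answer: (138.7203, 145.2797)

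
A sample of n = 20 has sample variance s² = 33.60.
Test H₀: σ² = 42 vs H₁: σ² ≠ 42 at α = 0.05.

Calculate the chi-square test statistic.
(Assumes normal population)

df = n - 1 = 19
χ² = (n-1)s²/σ₀² = 19×33.60/42 = 15.2000
Critical values: χ²_{0.975,19} = 8.907, χ²_{0.025,19} = 32.852
Rejection region: χ² < 8.907 or χ² > 32.852
Decision: fail to reject H₀

Answer: χ² = 15.2000, fail to reject H₀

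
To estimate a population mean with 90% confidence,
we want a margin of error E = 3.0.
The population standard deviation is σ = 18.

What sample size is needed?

Answer: n = 98

Derivation:
z_0.05 = 1.645
n = (z×σ/E)² = (1.645×18/3.0)²
n = 97.4169
Round up: n = 98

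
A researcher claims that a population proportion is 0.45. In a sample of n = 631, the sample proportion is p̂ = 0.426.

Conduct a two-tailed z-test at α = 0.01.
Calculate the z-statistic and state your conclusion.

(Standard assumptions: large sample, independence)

Answer: z = -1.2118, fail to reject H₀

Derivation:
H₀: p = 0.45, H₁: p ≠ 0.45
Standard error: SE = √(p₀(1-p₀)/n) = √(0.45×0.55/631) = 0.019805
z-statistic: z = (p̂ - p₀)/SE = (0.426 - 0.45)/0.019805 = -1.2118
Critical value: z_0.005 = ±2.576
p-value = 0.2256
Decision: fail to reject H₀ at α = 0.01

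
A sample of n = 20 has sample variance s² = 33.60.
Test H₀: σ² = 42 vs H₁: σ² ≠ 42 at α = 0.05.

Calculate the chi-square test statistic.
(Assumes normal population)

df = n - 1 = 19
χ² = (n-1)s²/σ₀² = 19×33.60/42 = 15.2000
Critical values: χ²_{0.975,19} = 8.907, χ²_{0.025,19} = 32.852
Rejection region: χ² < 8.907 or χ² > 32.852
Decision: fail to reject H₀

Answer: χ² = 15.2000, fail to reject H₀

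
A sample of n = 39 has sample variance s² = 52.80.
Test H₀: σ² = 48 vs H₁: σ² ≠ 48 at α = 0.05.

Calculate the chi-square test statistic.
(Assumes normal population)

df = n - 1 = 38
χ² = (n-1)s²/σ₀² = 38×52.80/48 = 41.8000
Critical values: χ²_{0.975,38} = 22.878, χ²_{0.025,38} = 56.896
Rejection region: χ² < 22.878 or χ² > 56.896
Decision: fail to reject H₀

Answer: χ² = 41.8000, fail to reject H₀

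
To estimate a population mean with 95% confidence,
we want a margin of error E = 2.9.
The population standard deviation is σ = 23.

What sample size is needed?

z_0.025 = 1.960
n = (z×σ/E)² = (1.960×23/2.9)²
n = 241.6417
Round up: n = 242

Answer: n = 242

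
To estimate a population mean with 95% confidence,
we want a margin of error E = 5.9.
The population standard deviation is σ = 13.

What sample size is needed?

Answer: n = 19

Derivation:
z_0.025 = 1.960
n = (z×σ/E)² = (1.960×13/5.9)²
n = 18.6507
Round up: n = 19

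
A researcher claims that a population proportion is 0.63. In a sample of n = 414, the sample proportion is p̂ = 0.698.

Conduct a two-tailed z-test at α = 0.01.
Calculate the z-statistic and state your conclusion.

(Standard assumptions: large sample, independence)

Answer: z = 2.8657, reject H₀

Derivation:
H₀: p = 0.63, H₁: p ≠ 0.63
Standard error: SE = √(p₀(1-p₀)/n) = √(0.63×0.37/414) = 0.023729
z-statistic: z = (p̂ - p₀)/SE = (0.698 - 0.63)/0.023729 = 2.8657
Critical value: z_0.005 = ±2.576
p-value = 0.0042
Decision: reject H₀ at α = 0.01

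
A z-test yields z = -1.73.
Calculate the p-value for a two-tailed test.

Answer: p-value ≈ 0.0836

Derivation:
For z = -1.73:
p = 2×P(Z > |-1.73|) = 2×(1 - Φ(1.73)) = 0.0836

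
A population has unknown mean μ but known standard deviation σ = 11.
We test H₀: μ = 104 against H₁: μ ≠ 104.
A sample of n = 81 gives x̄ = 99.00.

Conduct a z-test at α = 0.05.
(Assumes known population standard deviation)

Standard error: SE = σ/√n = 11/√81 = 1.2222
z-statistic: z = (x̄ - μ₀)/SE = (99.00 - 104)/1.2222 = -4.0910
Critical value: ±1.960
p-value < 0.0001
Decision: reject H₀

Answer: z = -4.0910, reject H₀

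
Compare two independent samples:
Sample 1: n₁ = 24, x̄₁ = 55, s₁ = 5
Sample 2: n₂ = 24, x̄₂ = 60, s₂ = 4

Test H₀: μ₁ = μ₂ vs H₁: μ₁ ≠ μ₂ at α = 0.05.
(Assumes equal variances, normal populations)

Answer: t = -3.8256, reject H₀

Derivation:
Pooled variance: s²_p = [23×5² + 23×4²]/(46) = 20.5000
s_p = 4.5277
SE = s_p×√(1/n₁ + 1/n₂) = 4.5277×√(1/24 + 1/24) = 1.3070
t = (x̄₁ - x̄₂)/SE = (55 - 60)/1.3070 = -3.8256
df = 46, t-critical = ±2.013
Decision: reject H₀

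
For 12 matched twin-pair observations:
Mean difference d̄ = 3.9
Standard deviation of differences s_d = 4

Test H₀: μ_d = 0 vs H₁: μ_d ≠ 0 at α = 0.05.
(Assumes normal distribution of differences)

Answer: t = 3.3775, reject H₀

Derivation:
df = n - 1 = 11
SE = s_d/√n = 4/√12 = 1.1547
t = d̄/SE = 3.9/1.1547 = 3.3775
Critical value: t_{0.025,11} = ±2.201
p-value ≈ 0.0062
Decision: reject H₀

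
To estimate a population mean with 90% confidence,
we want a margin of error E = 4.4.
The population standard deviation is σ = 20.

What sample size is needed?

Answer: n = 56

Derivation:
z_0.05 = 1.645
n = (z×σ/E)² = (1.645×20/4.4)²
n = 55.9096
Round up: n = 56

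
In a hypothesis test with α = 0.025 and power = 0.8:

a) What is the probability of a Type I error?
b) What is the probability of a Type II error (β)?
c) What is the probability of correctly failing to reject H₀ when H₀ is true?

Answer: a) 0.025, b) 0.2, c) 0.975

Derivation:
a) Type I error probability = α = 0.025
b) Power = P(reject H₀ | H₁ true) = 1 - β = 0.8, so Type II error probability = β = 1 - Power = 0.2
c) P(fail to reject H₀ | H₀ true) = 1 - α = 0.975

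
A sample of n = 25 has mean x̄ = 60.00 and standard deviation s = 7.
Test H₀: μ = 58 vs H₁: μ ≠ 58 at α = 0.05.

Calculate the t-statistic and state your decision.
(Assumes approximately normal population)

Answer: t = 1.4286, fail to reject H₀

Derivation:
df = n - 1 = 24
SE = s/√n = 7/√25 = 1.4000
t = (x̄ - μ₀)/SE = (60.00 - 58)/1.4000 = 1.4286
Critical value: t_{0.025,24} = ±2.064
p-value ≈ 0.1660
Decision: fail to reject H₀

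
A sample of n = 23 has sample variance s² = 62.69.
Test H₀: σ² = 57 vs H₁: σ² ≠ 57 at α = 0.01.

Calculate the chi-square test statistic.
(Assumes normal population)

df = n - 1 = 22
χ² = (n-1)s²/σ₀² = 22×62.69/57 = 24.1961
Critical values: χ²_{0.995,22} = 8.643, χ²_{0.005,22} = 42.796
Rejection region: χ² < 8.643 or χ² > 42.796
Decision: fail to reject H₀

Answer: χ² = 24.1961, fail to reject H₀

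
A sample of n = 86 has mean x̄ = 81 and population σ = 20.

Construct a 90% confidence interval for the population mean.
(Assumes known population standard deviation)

Answer: (77.4522, 84.5478)

Derivation:
Confidence level: 90%, α = 0.1
z_0.05 = 1.645
SE = σ/√n = 20/√86 = 2.1567
Margin of error = 1.645 × 2.1567 = 3.5478
CI: x̄ ± margin = 81 ± 3.5478
CI: (77.4522, 84.5478)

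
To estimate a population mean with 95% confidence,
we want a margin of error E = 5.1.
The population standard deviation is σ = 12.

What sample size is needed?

z_0.025 = 1.960
n = (z×σ/E)² = (1.960×12/5.1)²
n = 21.2684
Round up: n = 22

Answer: n = 22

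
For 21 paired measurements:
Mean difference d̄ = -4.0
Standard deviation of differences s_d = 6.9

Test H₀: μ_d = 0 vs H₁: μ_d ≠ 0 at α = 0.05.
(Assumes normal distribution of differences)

df = n - 1 = 20
SE = s_d/√n = 6.9/√21 = 1.5057
t = d̄/SE = -4.0/1.5057 = -2.6566
Critical value: t_{0.025,20} = ±2.086
p-value ≈ 0.0151
Decision: reject H₀

Answer: t = -2.6566, reject H₀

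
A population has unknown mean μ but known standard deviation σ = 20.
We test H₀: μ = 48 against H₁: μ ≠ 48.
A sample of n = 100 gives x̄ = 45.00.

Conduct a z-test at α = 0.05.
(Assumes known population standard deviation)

Standard error: SE = σ/√n = 20/√100 = 2.0000
z-statistic: z = (x̄ - μ₀)/SE = (45.00 - 48)/2.0000 = -1.5000
Critical value: ±1.960
p-value = 0.1336
Decision: fail to reject H₀

Answer: z = -1.5000, fail to reject H₀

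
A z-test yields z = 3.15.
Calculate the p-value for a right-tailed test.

Answer: p-value ≈ 0.0008

Derivation:
For z = 3.15:
p = P(Z > 3.15) = 1 - Φ(3.15) = 0.0008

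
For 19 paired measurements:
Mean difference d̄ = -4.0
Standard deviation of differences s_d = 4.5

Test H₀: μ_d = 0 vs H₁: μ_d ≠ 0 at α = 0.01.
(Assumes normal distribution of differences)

df = n - 1 = 18
SE = s_d/√n = 4.5/√19 = 1.0324
t = d̄/SE = -4.0/1.0324 = -3.8745
Critical value: t_{0.005,18} = ±2.878
p-value ≈ 0.0011
Decision: reject H₀

Answer: t = -3.8745, reject H₀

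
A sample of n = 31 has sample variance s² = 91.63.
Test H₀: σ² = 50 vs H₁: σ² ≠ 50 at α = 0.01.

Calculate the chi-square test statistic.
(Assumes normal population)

Answer: χ² = 54.9780, reject H₀

Derivation:
df = n - 1 = 30
χ² = (n-1)s²/σ₀² = 30×91.63/50 = 54.9780
Critical values: χ²_{0.995,30} = 13.787, χ²_{0.005,30} = 53.672
Rejection region: χ² < 13.787 or χ² > 53.672
Decision: reject H₀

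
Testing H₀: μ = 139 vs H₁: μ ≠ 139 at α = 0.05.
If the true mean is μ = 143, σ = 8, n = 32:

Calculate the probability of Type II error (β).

SE = σ/√n = 8/√32 = 1.4142
Critical values: μ₀ ± z_0.025×SE = 139 ± 1.960×1.4142
Acceptance region: (136.2282, 141.7718)
Under H₁ (μ = 143): z_high = (141.7718 - 143)/1.4142 = -0.8685, z_low = (136.2282 - 143)/1.4142 = -4.7884
β = P(not reject | H₁) = Φ(-0.8685) - Φ(-4.7884) ≈ 0.1926

Answer: β ≈ 0.1926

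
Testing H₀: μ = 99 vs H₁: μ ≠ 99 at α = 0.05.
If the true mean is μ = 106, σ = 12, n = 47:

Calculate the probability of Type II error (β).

SE = σ/√n = 12/√47 = 1.7504
Critical values: μ₀ ± z_0.025×SE = 99 ± 1.960×1.7504
Acceptance region: (95.5692, 102.4308)
Under H₁ (μ = 106): z_high = (102.4308 - 106)/1.7504 = -2.0391, z_low = (95.5692 - 106)/1.7504 = -5.9591
β = P(not reject | H₁) = Φ(-2.0391) - Φ(-5.9591) ≈ 0.0207

Answer: β ≈ 0.0207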